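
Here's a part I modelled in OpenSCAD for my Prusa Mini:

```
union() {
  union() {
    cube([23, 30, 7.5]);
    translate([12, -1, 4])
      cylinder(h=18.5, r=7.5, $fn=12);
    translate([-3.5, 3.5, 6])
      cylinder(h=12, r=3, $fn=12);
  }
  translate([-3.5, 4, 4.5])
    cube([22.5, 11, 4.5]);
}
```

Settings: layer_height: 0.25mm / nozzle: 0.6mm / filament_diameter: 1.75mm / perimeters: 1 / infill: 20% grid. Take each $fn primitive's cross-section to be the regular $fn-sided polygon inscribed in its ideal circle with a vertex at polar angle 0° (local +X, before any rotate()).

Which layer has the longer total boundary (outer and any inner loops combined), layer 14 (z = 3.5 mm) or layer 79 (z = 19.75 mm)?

layer 14 (z = 3.5 mm)

Layer 14 (z = 3.5): the cube (footprint 23×30) is included at this height (perimeter 106.00 mm); the cylinder at (12, -1) is not intersected at this z (z outside [4, 22.5]); the cylinder at (-3.5, 3.5) is not intersected at this z (z outside [6, 18]); Combining (union): only the 23×30 cube is present, so the union is just that shape — boundary = 106.00 mm; the cube at (-3.5, 4) is not intersected at this z (z outside [4.5, 9]); Combining (union): only the result so far is present, so the union is just that shape — boundary = 106.00 mm. So its perimeter = 106.00 mm. Layer 79 (z = 19.75): the cube is not intersected at this z (z outside [0, 7.5]); the r=7.5 cylinder at (12, -1) contributes a regular 12-gon of circumradius 7.5 (perimeter = 2·12·7.500·sin(180°/12) = 46.59 mm); the cylinder at (-3.5, 3.5) does not reach this height (z outside [6, 18]); Merging all regions: only the r=7.5 cylinder at (12, -1) is present, so the union is just that shape — boundary = 46.59 mm; the cube at (-3.5, 4) is not intersected at this z (z outside [4.5, 9]); Taking the union: only the result so far is present, so the union is just that shape — boundary = 46.59 mm. So its perimeter = 46.59 mm. Layer 14 is larger (106.00 vs 46.59 mm).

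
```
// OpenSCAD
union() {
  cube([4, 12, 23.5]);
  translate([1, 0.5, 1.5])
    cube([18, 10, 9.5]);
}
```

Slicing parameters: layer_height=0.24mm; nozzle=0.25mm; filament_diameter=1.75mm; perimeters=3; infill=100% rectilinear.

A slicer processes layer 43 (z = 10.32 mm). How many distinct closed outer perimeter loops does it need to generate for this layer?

At z = 10.32 mm: the cube (footprint 4×12) is included at this height; the cube at (1, 0.5) is present — its section is the full 18×10 rectangle; Taking the union: the regions partially overlap (shared area 30.00 mm²), so overlapping operands fuse into one piece — 1 connected region. The result has 1 disconnected region.

1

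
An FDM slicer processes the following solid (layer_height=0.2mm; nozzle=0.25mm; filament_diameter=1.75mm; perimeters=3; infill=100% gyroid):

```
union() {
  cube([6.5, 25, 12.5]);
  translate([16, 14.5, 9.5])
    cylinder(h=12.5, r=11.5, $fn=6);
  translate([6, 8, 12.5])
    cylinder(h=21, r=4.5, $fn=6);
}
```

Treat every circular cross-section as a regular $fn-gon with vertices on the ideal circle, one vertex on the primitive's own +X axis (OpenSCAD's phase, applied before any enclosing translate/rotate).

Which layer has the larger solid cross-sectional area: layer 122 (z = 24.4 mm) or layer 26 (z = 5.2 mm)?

layer 26 (z = 5.2 mm)

Layer 122 (z = 24.4): the cube does not reach this height (z outside [0, 12.5]); the cylinder at (16, 14.5) is absent (z outside [9.5, 22]); the r=4.5 cylinder at (6, 8) gives a regular 6-gon of circumradius 4.5 (constant along its height) (area = (6/2)·4.500²·sin(360°/6) = 52.61 mm²); Combining (union): only the r=4.5 cylinder at (6, 8) is present, so the union is just that shape — area = 52.61 mm². So its area = 52.61 mm². Layer 26 (z = 5.2): the 6.5×25 cube contributes its full rectangle (area 162.50 mm²); the cylinder at (16, 14.5) does not reach this height (z outside [9.5, 22]); the cylinder at (6, 8) is not intersected at this z (z outside [12.5, 33.5]); Taking the union: only the 6.5×25 cube is present, so the union is just that shape — area = 162.50 mm². So its area = 162.50 mm². Layer 26 is larger (162.50 vs 52.61 mm²).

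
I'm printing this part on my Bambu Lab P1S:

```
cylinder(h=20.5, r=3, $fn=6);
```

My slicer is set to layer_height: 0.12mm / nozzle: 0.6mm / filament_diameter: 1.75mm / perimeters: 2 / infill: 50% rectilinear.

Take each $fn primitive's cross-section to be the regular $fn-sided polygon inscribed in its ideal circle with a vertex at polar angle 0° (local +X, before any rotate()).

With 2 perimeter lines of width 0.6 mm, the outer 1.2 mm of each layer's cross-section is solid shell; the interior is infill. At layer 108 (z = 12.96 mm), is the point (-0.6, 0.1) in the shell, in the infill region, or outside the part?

infill

At z = 12.96 mm: the r=3 cylinder contributes a regular 6-gon of circumradius 3. Overall, the cross-section is a single solid region. The nearest boundary edge runs (-1.50, 2.60)→(-3.00, 0.00); distance from the point to it = 2.03 mm. The point is inside the cross-section and 2.03 mm from the nearest boundary — more than the 1.2 mm shell width (2 × 0.6), so it's in the infill interior.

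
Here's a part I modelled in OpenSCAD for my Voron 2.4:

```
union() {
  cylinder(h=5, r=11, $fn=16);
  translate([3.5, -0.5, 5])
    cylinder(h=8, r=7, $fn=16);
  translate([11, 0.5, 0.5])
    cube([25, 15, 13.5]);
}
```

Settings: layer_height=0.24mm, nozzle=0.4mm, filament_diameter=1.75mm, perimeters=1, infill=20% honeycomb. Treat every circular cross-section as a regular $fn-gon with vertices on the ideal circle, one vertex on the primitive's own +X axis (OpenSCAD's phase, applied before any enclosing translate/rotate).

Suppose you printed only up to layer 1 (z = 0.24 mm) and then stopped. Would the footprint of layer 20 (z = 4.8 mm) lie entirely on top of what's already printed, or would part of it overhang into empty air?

Compare the two slices. At z = 0.24: the r=11 cylinder contributes a regular 16-gon of circumradius 11 (area = (16/2)·11.000²·sin(360°/16) = 370.44 mm²); the cylinder at (3.5, -0.5) is absent (z outside [5, 13]); the cube at (11, 0.5) is not intersected at this z (z outside [0.5, 14]); Taking the union: only the r=11 cylinder is present, so the union is just that shape — area = 370.44 mm². At z = 4.8: the r=11 cylinder gives a regular 16-gon of circumradius 11 (constant along its height) (area = (16/2)·11.000²·sin(360°/16) = 370.44 mm²); the cylinder at (3.5, -0.5) is absent (z outside [5, 13]); the cube at (11, 0.5) (footprint 25×15) is included at this height (area 375.00 mm²); Combining (union): the 2 present regions are separate (no shared area or edge), so areas and boundary lengths simply add and each stays a separate island — area = 745.44 mm². Checking containment: at z = 4.8 the cross-section extends beyond the z = 0.24 cross-section by about 375.00 mm².

part overhangs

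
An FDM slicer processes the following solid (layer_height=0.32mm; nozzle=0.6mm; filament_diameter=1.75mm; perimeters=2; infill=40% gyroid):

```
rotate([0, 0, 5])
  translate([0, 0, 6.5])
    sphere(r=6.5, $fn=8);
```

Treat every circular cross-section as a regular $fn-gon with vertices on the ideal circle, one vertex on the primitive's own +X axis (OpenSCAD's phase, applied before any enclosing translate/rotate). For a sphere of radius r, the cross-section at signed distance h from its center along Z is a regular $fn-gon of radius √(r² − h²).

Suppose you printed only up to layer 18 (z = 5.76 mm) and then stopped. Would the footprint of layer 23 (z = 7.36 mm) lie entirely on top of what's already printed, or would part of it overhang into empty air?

Compare the two slices. At z = 5.76: the sphere: section is a regular 8-gon, circumradius = √(r²−h²) = √(6.5²−0.74²) = 6.458 (area = (8/2)·6.458²·sin(360°/8) = 117.95 mm²); (rotated 5° about Z; rotation is an isometry so areas/perimeters/island counts are preserved). At z = 7.36: the r=6.5 sphere contributes a regular 8-gon of circumradius √(6.5²−0.86²) = 6.443 (area = (8/2)·6.443²·sin(360°/8) = 117.41 mm²); (rotated 5° about Z; rotation is an isometry so areas/perimeters/island counts are preserved). Checking containment: the cross-section at z = 7.36 is a subset of the cross-section at z = 5.76.

entirely on top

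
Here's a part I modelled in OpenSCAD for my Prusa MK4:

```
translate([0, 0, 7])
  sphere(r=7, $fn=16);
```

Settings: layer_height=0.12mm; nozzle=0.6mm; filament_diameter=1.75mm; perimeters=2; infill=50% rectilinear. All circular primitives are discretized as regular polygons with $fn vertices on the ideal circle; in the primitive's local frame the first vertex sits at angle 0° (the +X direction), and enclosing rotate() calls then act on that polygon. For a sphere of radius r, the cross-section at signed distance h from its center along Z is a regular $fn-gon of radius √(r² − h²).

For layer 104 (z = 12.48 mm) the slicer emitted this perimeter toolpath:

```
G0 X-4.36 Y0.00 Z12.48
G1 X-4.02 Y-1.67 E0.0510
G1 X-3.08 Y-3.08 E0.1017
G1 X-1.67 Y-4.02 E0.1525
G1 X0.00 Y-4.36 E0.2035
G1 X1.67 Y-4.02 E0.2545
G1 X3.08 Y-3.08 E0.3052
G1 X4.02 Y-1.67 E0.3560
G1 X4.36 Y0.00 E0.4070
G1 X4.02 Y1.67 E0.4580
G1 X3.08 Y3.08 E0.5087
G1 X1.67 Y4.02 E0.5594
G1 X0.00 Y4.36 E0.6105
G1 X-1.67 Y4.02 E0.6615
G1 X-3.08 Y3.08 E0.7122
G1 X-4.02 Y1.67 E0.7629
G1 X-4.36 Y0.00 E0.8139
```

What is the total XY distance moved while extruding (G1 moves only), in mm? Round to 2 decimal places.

27.19 mm

Sum the Euclidean lengths of each G1 segment: total = 27.19 mm.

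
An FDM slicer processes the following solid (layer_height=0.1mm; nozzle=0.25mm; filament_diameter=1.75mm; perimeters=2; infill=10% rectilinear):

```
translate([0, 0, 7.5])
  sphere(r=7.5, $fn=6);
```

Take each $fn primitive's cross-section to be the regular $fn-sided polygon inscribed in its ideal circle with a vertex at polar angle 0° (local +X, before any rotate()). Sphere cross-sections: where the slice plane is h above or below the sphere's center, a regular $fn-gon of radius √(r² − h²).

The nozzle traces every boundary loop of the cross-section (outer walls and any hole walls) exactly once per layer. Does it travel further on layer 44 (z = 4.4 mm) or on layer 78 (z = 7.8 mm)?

Layer 44 (z = 4.4): the sphere: section is a regular 6-gon, circumradius = √(r²−h²) = √(7.5²−3.1²) = 6.829 (perimeter = 2·6·6.829·sin(180°/6) = 40.98 mm). So its perimeter = 40.98 mm. Layer 78 (z = 7.8): the r=7.5 sphere slices to a regular 6-gon of circumradius 7.494 (√(r²−h²) with h=0.3 from center) (perimeter = 2·6·7.494·sin(180°/6) = 44.96 mm). So its perimeter = 44.96 mm. Layer 78 is larger (44.96 vs 40.98 mm).

layer 78 (z = 7.8 mm)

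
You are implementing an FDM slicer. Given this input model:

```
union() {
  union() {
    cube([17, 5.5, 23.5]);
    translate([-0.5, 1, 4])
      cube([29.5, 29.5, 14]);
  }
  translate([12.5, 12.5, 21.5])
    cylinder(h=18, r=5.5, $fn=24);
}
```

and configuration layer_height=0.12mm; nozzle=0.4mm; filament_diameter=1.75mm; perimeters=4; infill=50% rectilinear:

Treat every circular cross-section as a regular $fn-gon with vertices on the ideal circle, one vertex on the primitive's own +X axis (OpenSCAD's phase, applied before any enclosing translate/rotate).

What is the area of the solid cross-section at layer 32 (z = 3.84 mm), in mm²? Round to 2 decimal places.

93.50 mm²

At z = 3.84 mm: the cube (footprint 17×5.5) is included at this height (area 93.50 mm²); the cube at (-0.5, 1) does not reach this height (z outside [4, 18]); Merging all regions: only the 17×5.5 cube is present, so the union is just that shape — area = 93.50 mm²; the cylinder at (12.5, 12.5) is not intersected at this z (z outside [21.5, 39.5]); Merging all regions: only the result so far is present, so the union is just that shape — area = 93.50 mm². Overall, the cross-section is a single solid region. Net area = 93.50 mm².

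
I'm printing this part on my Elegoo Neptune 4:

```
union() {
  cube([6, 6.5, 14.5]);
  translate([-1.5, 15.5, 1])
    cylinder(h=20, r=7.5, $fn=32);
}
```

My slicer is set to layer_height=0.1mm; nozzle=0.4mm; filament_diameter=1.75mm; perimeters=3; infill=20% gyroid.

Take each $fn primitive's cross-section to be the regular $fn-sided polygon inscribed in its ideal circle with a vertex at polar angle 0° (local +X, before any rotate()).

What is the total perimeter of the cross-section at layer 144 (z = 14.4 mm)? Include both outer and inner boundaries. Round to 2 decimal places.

At z = 14.4 mm: the 6×6.5 cube contributes its full rectangle (perimeter 25.00 mm); the r=7.5 cylinder at (-1.5, 15.5) contributes a regular 32-gon of circumradius 7.5 (perimeter = 2·32·7.500·sin(180°/32) = 47.05 mm); Taking the union: the 2 present regions are separate (no shared area or edge), so areas and boundary lengths simply add and each stays a separate island — boundary = 72.05 mm. Overall, the cross-section has 2 separate islands. Total boundary length (outer) = 72.05 mm.

72.05 mm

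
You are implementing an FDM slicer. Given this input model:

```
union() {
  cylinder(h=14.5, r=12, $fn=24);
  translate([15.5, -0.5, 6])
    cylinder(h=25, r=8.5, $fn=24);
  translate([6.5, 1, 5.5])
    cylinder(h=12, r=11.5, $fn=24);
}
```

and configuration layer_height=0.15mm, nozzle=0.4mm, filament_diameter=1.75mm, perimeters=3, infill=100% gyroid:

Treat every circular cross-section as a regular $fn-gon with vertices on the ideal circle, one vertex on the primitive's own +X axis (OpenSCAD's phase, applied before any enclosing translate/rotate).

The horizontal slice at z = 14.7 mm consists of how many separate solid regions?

At z = 14.7 mm: the cylinder does not reach this height (z outside [0, 14.5]); the cylinder at (15.5, -0.5): section is a regular 24-gon, circumradius r=8.5; the r=11.5 cylinder at (6.5, 1) gives a regular 24-gon of circumradius 11.5 (constant along its height); Taking the union: the regions partially overlap (shared area 131.89 mm²), so overlapping operands fuse into one piece — 1 connected region. The result has 1 disconnected region.

1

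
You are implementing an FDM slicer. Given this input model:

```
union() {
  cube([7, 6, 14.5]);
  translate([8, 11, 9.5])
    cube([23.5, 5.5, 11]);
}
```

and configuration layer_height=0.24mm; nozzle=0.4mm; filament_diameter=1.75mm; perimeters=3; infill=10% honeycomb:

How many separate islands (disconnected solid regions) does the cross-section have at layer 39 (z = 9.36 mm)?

1

At z = 9.36 mm: the cube is present — its section is the full 7×6 rectangle; the cube at (8, 11) is not intersected at this z (z outside [9.5, 20.5]); Combining (union): only the 7×6 cube is present, so the union is just that shape — 1 connected region. Overall, the cross-section is a single solid region. Island count = 1.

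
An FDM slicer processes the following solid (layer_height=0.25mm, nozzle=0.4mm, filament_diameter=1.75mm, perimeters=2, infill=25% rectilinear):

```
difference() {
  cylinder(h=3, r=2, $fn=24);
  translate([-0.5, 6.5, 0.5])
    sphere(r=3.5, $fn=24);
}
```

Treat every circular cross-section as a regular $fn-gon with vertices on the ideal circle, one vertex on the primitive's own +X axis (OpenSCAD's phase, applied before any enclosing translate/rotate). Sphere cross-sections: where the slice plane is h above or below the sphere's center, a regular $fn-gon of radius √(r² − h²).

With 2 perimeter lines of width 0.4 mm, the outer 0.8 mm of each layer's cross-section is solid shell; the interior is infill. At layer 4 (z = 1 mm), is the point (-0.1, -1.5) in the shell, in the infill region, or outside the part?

At z = 1 mm: the r=2 cylinder contributes a regular 24-gon of circumradius 2; the r=3.5 sphere at (-0.5, 6.5) slices to a regular 24-gon of circumradius 3.464 (√(r²−h²) with h=0.5 from center); After the difference (first − rest): starting from the r=2 cylinder, the r=3.5 sphere at (-0.5, 6.5) misses the remaining region (no effect) — 1 connected region. Overall, the cross-section is a single solid region. The nearest boundary edge runs (-0.00, -2.00)→(-0.52, -1.93); distance from the point to it = 0.48 mm. The point is inside the cross-section, 0.48 mm from the nearest boundary — within the 0.8 mm shell band (2 × 0.4).

shell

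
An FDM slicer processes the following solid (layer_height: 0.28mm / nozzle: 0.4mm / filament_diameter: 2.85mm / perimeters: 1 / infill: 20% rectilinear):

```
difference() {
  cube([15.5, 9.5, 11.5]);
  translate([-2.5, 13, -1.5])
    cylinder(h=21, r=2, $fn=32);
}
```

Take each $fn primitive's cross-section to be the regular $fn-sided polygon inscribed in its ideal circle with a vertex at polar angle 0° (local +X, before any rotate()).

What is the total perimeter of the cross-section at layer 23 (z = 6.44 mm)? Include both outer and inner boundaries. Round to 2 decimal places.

50.00 mm

At z = 6.44 mm: the cube is present — its section is the full 15.5×9.5 rectangle (perimeter 50.00 mm); the cylinder at (-2.5, 13): section is a regular 32-gon, circumradius r=2 (perimeter = 2·32·2.000·sin(180°/32) = 12.55 mm); After the difference (first − rest): starting from the 15.5×9.5 cube, the r=2 cylinder at (-2.5, 13) misses the remaining region (no effect) — boundary = 50.00 mm. Overall, the cross-section is a single solid region. Total boundary length (outer) = 50.00 mm.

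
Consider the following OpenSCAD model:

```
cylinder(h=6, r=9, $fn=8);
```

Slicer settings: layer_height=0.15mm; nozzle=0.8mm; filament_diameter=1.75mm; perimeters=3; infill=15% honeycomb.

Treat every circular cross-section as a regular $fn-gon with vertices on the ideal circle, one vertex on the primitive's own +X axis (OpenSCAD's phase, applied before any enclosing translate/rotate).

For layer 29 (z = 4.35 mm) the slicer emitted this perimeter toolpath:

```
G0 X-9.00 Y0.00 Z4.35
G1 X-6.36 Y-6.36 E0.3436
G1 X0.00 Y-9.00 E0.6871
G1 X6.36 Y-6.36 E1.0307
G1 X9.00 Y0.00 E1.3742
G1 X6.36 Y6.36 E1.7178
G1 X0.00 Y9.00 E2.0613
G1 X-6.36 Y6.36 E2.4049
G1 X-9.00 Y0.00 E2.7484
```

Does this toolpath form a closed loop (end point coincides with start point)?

Start point (G0): (-9.00, 0.00). End point (last G1): the path returns to the start — closed.

yes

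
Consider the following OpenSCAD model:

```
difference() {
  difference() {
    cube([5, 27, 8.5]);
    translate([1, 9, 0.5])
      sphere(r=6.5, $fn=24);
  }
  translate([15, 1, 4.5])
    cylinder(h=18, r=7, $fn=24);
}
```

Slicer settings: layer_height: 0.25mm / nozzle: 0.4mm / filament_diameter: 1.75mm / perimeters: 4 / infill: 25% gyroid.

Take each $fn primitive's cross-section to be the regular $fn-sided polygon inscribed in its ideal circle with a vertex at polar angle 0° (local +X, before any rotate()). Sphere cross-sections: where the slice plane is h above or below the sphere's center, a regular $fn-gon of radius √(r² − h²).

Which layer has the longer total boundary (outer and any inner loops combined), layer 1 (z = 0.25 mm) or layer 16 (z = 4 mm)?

Layer 1 (z = 0.25): the 5×27 cube contributes its full rectangle (perimeter 64.00 mm); the r=6.5 sphere at (1, 9) contributes a regular 24-gon of circumradius √(6.5²−0.25²) = 6.495 (perimeter = 2·24·6.495·sin(180°/24) = 40.69 mm); Subtracting the remaining from the first: starting from the 5×27 cube, the r=6.5 sphere at (1, 9) partially overlaps it — only the 60.99 mm² overlap (of its 131.03 mm²) is removed, clipping the outline — boundary = 51.87 mm; the cylinder at (15, 1) does not reach this height (z outside [4.5, 22.5]); Subtracting the remaining from the first: none of the subtracted shapes is present at this height, so the result so far is unchanged — boundary = 51.87 mm. So its perimeter = 51.87 mm. Layer 16 (z = 4): the cube (footprint 5×27) is included at this height (perimeter 64.00 mm); the sphere at (1, 9): section is a regular 24-gon, circumradius = √(r²−h²) = √(6.5²−3.5²) = 5.477 (perimeter = 2·24·5.477·sin(180°/24) = 34.32 mm); Subtracting the remaining from the first: starting from the 5×27 cube, the r=6.5 sphere at (1, 9) partially overlaps it — only the 50.08 mm² overlap (of its 93.17 mm²) is removed, clipping the outline — boundary = 56.91 mm; the cylinder at (15, 1) is not intersected at this z (z outside [4.5, 22.5]); Subtracting the remaining from the first: none of the subtracted shapes is present at this height, so the result so far is unchanged — boundary = 56.91 mm. So its perimeter = 56.91 mm. Layer 16 is larger (56.91 vs 51.87 mm).

layer 16 (z = 4 mm)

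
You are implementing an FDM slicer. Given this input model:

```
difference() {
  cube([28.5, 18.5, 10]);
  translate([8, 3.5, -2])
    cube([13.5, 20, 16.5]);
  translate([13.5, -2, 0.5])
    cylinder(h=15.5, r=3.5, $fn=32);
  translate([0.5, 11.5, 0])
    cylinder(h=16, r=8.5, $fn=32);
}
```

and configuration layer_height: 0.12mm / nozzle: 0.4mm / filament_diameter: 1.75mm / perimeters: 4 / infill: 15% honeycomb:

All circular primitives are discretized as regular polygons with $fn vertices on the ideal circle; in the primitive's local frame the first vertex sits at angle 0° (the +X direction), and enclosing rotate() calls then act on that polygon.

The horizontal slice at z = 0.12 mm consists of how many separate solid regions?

At z = 0.12 mm: the cube (footprint 28.5×18.5) is included at this height; the 13.5×20 cube at (8, 3.5) contributes its full rectangle; the cylinder at (13.5, -2) is not intersected at this z (z outside [0.5, 16]); the r=8.5 cylinder at (0.5, 11.5) contributes a regular 32-gon of circumradius 8.5; Subtracting the remaining from the first: starting from the 28.5×18.5 cube, the 13.5×20 cube at (8, 3.5) partially overlaps it — only the 202.50 mm² overlap (of its 270.00 mm²) is removed, clipping the outline; the r=8.5 cylinder at (0.5, 11.5) partially overlaps it — only the 110.55 mm² overlap (of its 225.52 mm²) is removed, clipping the outline — 2 connected regions. The result has 2 disconnected regions.

2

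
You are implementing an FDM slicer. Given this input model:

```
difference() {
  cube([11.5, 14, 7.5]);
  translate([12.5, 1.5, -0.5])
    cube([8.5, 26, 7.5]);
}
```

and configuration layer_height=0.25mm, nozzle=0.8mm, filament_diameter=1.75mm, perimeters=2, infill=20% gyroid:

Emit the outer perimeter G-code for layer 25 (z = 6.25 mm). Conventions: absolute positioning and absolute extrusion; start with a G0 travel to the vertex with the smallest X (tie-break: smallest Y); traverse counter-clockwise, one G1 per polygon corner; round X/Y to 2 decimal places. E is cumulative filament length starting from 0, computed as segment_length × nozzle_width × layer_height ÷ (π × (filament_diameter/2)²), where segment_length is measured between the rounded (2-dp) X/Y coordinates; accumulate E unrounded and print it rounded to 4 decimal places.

At z = 6.25 mm: the cube (footprint 11.5×14) is included at this height; the cube at (12.5, 1.5) (footprint 8.5×26) is included at this height; Subtracting the remaining from the first: starting from the 11.5×14 cube, the 8.5×26 cube at (12.5, 1.5) misses the remaining region (no effect) — 1 connected region. The outline is a single polygon with 4 vertices. Extrusion per mm of travel: 0.8 × 0.25 / (π × 0.875²) = 0.083150. Accumulating E over each segment gives final E = 4.2407.

G0 X0.00 Y0.00 Z6.25
G1 X11.50 Y0.00 E0.9562
G1 X11.50 Y14.00 E2.1203
G1 X0.00 Y14.00 E3.0766
G1 X0.00 Y0.00 E4.2407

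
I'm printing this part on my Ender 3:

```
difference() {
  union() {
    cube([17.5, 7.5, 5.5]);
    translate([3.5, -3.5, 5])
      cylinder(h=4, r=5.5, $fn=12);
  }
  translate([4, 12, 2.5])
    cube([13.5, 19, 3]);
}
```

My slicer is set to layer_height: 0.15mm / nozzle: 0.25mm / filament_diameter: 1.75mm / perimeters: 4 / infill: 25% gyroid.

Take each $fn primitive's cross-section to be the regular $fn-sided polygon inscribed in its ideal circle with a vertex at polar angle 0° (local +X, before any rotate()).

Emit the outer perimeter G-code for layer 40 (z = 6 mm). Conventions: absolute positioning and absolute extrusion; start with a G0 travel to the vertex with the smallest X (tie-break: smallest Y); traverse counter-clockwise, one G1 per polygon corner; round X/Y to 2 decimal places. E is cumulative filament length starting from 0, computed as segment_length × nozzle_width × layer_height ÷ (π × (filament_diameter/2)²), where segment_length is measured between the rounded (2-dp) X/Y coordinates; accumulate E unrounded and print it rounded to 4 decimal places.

G0 X-2.00 Y-3.50 Z6.00
G1 X-1.26 Y-6.25 E0.0444
G1 X0.75 Y-8.26 E0.0887
G1 X3.50 Y-9.00 E0.1331
G1 X6.25 Y-8.26 E0.1775
G1 X8.26 Y-6.25 E0.2218
G1 X9.00 Y-3.50 E0.2662
G1 X8.26 Y-0.75 E0.3106
G1 X6.25 Y1.26 E0.3550
G1 X3.50 Y2.00 E0.3994
G1 X0.75 Y1.26 E0.4437
G1 X-1.26 Y-0.75 E0.4881
G1 X-2.00 Y-3.50 E0.5325

At z = 6 mm: the cube does not reach this height (z outside [0, 5.5]); the r=5.5 cylinder at (3.5, -3.5) gives a regular 12-gon of circumradius 5.5 (constant along its height); Taking the union: only the r=5.5 cylinder at (3.5, -3.5) is present, so the union is just that shape — 1 connected region; the cube at (4, 12) is not intersected at this z (z outside [2.5, 5.5]); Taking the first minus the rest: none of the subtracted shapes is present at this height, so the result so far is unchanged — 1 connected region. The outline is a single polygon with 12 vertices. Extrusion per mm of travel: 0.25 × 0.15 / (π × 0.875²) = 0.015591. Accumulating E over each segment gives final E = 0.5325.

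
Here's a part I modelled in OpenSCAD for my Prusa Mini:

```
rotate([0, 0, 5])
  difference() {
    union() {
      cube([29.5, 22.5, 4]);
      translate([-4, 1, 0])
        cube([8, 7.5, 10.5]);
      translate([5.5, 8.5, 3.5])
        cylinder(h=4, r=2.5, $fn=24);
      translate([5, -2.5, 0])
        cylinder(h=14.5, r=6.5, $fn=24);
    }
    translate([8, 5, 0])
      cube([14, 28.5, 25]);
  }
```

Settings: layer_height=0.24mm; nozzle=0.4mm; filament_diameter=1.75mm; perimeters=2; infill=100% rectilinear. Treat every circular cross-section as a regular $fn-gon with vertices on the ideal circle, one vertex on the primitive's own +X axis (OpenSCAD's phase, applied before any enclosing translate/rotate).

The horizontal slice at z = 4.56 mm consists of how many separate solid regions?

1

At z = 4.56 mm: the cube is absent (z outside [0, 4]); the cube at (-4, 1) is present — its section is the full 8×7.5 rectangle; the r=2.5 cylinder at (5.5, 8.5) contributes a regular 24-gon of circumradius 2.5; the cylinder at (5, -2.5): section is a regular 24-gon, circumradius r=6.5; Combining (union): the regions partially overlap (shared area 9.77 mm²), so overlapping operands fuse into one piece — 1 connected region; the 14×28.5 cube at (8, 5) contributes its full rectangle; Taking the first minus the rest: starting from that combined region, the 14×28.5 cube at (8, 5) misses the remaining region (no effect) — 1 connected region; (rotated 5° about Z; rotation is an isometry so areas/perimeters/island counts are preserved). The result has 1 disconnected region.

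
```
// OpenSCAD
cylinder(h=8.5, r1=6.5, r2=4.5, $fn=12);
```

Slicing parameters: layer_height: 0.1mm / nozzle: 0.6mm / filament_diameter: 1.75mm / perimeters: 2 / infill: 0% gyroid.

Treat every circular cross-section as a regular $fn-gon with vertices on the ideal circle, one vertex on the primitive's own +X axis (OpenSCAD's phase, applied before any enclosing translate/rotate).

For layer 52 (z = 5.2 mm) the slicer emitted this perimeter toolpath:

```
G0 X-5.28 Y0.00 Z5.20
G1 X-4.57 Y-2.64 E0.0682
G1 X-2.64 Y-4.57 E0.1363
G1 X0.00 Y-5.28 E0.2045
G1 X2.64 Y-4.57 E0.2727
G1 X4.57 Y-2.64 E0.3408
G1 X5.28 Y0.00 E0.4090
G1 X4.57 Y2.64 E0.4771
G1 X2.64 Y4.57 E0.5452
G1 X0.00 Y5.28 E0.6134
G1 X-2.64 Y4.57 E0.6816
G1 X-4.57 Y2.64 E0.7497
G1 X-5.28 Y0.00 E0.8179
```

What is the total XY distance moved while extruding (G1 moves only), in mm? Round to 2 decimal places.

Sum the Euclidean lengths of each G1 segment: total = 32.79 mm.

32.79 mm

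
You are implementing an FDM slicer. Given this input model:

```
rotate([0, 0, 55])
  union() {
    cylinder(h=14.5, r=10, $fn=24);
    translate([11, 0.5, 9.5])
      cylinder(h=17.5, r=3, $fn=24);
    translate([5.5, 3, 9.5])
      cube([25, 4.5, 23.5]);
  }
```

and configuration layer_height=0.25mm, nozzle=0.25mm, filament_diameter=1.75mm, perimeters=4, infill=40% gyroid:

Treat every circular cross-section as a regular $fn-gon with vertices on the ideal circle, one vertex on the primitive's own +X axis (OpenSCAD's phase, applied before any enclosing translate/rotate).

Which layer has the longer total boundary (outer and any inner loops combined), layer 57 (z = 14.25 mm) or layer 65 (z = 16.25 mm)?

Layer 57 (z = 14.25): the r=10 cylinder gives a regular 24-gon of circumradius 10 (constant along its height) (perimeter = 2·24·10.000·sin(180°/24) = 62.65 mm); the cylinder at (11, 0.5): section is a regular 24-gon, circumradius r=3 (perimeter = 2·24·3.000·sin(180°/24) = 18.80 mm); the cube at (5.5, 3) is present — its section is the full 25×4.5 rectangle (perimeter 59.00 mm); Taking the union: the regions partially overlap (shared area 20.74 mm²), so the edge portions inside another operand are dropped and the merged outline is re-measured after clipping — boundary = 107.28 mm; (whole slice rotated 55° about Z — lengths, areas and connectivity unchanged). So its perimeter = 107.28 mm. Layer 65 (z = 16.25): the cylinder is absent (z outside [0, 14.5]); the r=3 cylinder at (11, 0.5) contributes a regular 24-gon of circumradius 3 (perimeter = 2·24·3.000·sin(180°/24) = 18.80 mm); the 25×4.5 cube at (5.5, 3) contributes its full rectangle (perimeter 59.00 mm); Merging all regions: the regions partially overlap (shared area 1.07 mm²), so the edge portions inside another operand are dropped and the merged outline is re-measured after clipping — boundary = 71.09 mm; (rotated 55° about Z; rotation is an isometry so areas/perimeters/island counts are preserved). So its perimeter = 71.09 mm. Layer 57 is larger (107.28 vs 71.09 mm).

layer 57 (z = 14.25 mm)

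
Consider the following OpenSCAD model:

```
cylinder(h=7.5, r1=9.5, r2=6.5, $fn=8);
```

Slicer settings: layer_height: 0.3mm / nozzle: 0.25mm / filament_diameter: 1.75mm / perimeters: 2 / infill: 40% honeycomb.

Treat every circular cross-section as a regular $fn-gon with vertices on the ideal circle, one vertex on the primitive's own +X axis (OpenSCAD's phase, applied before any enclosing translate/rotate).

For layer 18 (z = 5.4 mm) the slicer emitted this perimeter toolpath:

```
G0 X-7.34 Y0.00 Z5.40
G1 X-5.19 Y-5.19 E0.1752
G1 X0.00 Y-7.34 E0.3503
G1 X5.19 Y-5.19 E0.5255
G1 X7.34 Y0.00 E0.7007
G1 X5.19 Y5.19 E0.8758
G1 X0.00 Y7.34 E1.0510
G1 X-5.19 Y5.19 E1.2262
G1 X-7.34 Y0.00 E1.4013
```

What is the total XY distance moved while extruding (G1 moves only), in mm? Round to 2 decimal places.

Sum the Euclidean lengths of each G1 segment: total = 44.94 mm.

44.94 mm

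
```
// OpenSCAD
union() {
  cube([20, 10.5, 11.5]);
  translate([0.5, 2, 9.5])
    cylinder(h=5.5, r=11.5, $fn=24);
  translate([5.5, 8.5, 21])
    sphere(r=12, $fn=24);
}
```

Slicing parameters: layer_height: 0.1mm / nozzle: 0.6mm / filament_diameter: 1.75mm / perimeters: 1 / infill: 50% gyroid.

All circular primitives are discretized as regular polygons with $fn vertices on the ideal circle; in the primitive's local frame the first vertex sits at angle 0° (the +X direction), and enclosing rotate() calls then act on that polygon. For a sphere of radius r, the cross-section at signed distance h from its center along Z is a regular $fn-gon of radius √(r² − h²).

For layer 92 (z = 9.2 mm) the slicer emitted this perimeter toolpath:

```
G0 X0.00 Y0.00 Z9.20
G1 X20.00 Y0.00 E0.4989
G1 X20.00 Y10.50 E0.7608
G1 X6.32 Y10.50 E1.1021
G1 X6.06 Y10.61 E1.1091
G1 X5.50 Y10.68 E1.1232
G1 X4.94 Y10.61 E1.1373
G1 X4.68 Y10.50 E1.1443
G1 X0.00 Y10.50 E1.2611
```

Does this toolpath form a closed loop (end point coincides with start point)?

Start point (G0): (0.00, 0.00). End point (last G1): the path does not return to the start — open.

no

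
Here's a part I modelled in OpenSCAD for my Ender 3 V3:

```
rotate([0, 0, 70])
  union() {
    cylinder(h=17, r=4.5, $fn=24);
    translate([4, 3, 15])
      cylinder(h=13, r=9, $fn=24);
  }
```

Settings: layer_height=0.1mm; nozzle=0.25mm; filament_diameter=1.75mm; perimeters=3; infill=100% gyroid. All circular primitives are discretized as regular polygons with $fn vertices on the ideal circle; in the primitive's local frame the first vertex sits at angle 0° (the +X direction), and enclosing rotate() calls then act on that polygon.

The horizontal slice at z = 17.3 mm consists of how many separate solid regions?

At z = 17.3 mm: the cylinder is absent (z outside [0, 17]); the cylinder at (4, 3): section is a regular 24-gon, circumradius r=9; Taking the union: only the r=9 cylinder at (4, 3) is present, so the union is just that shape — 1 connected region; (rotated 70° about Z; rotation is an isometry so areas/perimeters/island counts are preserved). The result has 1 disconnected region.

1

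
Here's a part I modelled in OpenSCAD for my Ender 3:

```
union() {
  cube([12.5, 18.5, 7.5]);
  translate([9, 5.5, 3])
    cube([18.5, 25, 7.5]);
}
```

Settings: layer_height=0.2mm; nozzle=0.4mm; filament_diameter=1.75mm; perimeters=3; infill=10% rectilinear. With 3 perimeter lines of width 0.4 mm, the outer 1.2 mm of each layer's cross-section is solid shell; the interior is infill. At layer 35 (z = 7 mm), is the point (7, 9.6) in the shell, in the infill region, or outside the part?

At z = 7 mm: the cube is present — its section is the full 12.5×18.5 rectangle; the cube at (9, 5.5) (footprint 18.5×25) is included at this height; Combining (union): the regions partially overlap (shared area 45.50 mm²), so overlapping operands fuse into one piece — 1 connected region. Overall, the cross-section is a single solid region. The nearest boundary edge runs (27.50, 5.50)→(12.50, 5.50); distance from the point to it = 6.86 mm. The point is inside the cross-section and 6.86 mm from the nearest boundary — more than the 1.2 mm shell width (3 × 0.4), so it's in the infill interior.

infill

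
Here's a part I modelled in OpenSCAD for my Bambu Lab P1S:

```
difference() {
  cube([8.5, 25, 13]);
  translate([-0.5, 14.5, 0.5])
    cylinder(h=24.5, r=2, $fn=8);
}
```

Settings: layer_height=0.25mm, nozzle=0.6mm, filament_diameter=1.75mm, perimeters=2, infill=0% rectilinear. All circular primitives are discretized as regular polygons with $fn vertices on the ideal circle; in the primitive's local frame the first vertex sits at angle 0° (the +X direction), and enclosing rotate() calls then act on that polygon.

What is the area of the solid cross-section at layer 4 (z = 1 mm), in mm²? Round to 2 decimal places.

208.74 mm²

At z = 1 mm: the 8.5×25 cube contributes its full rectangle (area 212.50 mm²); the r=2 cylinder at (-0.5, 14.5) gives a regular 8-gon of circumradius 2 (constant along its height) (area = (8/2)·2.000²·sin(360°/8) = 11.31 mm²); After the difference (first − rest): starting from the 8.5×25 cube (212.50 mm²), the r=2 cylinder at (-0.5, 14.5) partially overlaps it — only the 3.76 mm² overlap (of its 11.31 mm²) is removed, clipping the outline — area = 208.74 mm². Overall, the cross-section is a single solid region. Net area = 208.74 mm².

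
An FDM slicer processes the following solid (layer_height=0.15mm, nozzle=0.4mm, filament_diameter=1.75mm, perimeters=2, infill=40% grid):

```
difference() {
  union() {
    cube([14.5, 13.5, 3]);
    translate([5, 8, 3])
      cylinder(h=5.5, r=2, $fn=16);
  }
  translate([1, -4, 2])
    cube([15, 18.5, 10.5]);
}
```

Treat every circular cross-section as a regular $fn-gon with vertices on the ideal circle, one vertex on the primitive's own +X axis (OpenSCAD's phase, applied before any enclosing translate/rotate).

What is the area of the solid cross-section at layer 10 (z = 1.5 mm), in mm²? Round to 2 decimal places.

At z = 1.5 mm: the cube (footprint 14.5×13.5) is included at this height (area 195.75 mm²); the cylinder at (5, 8) is absent (z outside [3, 8.5]); Combining (union): only the 14.5×13.5 cube is present, so the union is just that shape — area = 195.75 mm²; the cube at (1, -4) is not intersected at this z (z outside [2, 12.5]); Taking the first minus the rest: none of the subtracted shapes is present at this height, so that combined region is unchanged — area = 195.75 mm². Overall, the cross-section is a single solid region. Net area = 195.75 mm².

195.75 mm²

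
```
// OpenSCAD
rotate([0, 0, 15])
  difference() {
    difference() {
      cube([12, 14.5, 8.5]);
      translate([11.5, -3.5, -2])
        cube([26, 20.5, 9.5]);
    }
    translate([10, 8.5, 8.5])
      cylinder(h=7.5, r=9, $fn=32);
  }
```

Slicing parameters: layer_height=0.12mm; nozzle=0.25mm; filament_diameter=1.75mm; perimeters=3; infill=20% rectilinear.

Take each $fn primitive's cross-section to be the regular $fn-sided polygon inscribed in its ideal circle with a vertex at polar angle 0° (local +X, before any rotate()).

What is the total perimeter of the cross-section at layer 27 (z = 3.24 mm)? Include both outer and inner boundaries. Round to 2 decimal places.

At z = 3.24 mm: the 12×14.5 cube contributes its full rectangle (perimeter 53.00 mm); the cube at (11.5, -3.5) is present — its section is the full 26×20.5 rectangle (perimeter 93.00 mm); Subtracting the remaining from the first: starting from the 12×14.5 cube, the 26×20.5 cube at (11.5, -3.5) partially overlaps it — only the 7.25 mm² overlap (of its 533.00 mm²) is removed, clipping the outline — boundary = 52.00 mm; the cylinder at (10, 8.5) is not intersected at this z (z outside [8.5, 16]); Taking the first minus the rest: none of the subtracted shapes is present at this height, so that combined region is unchanged — boundary = 52.00 mm; (whole slice rotated 15° about Z — lengths, areas and connectivity unchanged). Overall, the cross-section is a single solid region. Total boundary length (outer) = 52.00 mm.

52.00 mm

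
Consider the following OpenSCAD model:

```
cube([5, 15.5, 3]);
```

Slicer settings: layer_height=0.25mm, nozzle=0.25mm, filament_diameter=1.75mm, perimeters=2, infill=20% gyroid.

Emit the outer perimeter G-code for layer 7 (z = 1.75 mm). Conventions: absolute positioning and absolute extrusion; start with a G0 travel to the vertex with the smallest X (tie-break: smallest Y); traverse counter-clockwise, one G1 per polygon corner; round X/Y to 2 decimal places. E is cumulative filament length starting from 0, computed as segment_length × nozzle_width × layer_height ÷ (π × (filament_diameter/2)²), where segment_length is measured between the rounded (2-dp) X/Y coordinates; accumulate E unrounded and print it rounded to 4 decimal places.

At z = 1.75 mm: the cube is present — its section is the full 5×15.5 rectangle. The outline is a single polygon with 4 vertices. Extrusion per mm of travel: 0.25 × 0.25 / (π × 0.875²) = 0.025984. Accumulating E over each segment gives final E = 1.0654.

G0 X0.00 Y0.00 Z1.75
G1 X5.00 Y0.00 E0.1299
G1 X5.00 Y15.50 E0.5327
G1 X0.00 Y15.50 E0.6626
G1 X0.00 Y0.00 E1.0654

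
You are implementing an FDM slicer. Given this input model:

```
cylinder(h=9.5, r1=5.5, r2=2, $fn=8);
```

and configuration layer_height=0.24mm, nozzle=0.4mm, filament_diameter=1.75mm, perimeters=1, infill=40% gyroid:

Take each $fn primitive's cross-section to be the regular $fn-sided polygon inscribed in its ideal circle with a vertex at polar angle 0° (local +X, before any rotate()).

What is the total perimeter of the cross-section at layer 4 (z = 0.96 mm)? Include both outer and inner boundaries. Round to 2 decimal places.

31.51 mm

At z = 0.96 mm: the cone: at t=0.101 of its height the radius interpolates to r₁+(r₂−r₁)t = 5.146, giving a regular 8-gon of that circumradius (perimeter = 2·8·5.146·sin(180°/8) = 31.51 mm). Overall, the cross-section is a single solid region. Total boundary length (outer) = 31.51 mm.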